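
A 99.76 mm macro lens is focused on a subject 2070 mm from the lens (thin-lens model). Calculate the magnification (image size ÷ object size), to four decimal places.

0.0506×

Thin lens: 1/f = 1/dₒ + 1/dᵢ → 1/dᵢ = 1/99.76 − 1/2070 = 0.0095410 mm⁻¹, so dᵢ ≈ 104.8112 mm.
Magnification m = dᵢ/dₒ = 104.8112/2070 ≈ 0.05063.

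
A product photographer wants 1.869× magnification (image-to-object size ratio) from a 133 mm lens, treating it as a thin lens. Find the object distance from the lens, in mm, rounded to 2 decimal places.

204.16 mm

With m = dᵢ/dₒ and 1/f = 1/dₒ + 1/dᵢ, substituting dᵢ = m·dₒ gives 1/f = (1 + 1/m)/dₒ, hence dₒ = f·(1 + 1/m).
dₒ = 133 × (1 + 1/1.869) = 133 × 1.53505 ≈ 204.161 mm.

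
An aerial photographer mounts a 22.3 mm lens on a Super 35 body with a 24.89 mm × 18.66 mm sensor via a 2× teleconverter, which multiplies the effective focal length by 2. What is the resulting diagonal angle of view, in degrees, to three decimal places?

38.452°

Effective focal length f = 22.3 × 2 = 44.6 mm.
Sensor diagonal = √(24.89² + 18.66²) = √967.7077 ≈ 31.1080 mm.
α = 2·arctan(31.108 / (2 × 44.6)) = 2·arctan(0.34874) ≈ 38.4519°.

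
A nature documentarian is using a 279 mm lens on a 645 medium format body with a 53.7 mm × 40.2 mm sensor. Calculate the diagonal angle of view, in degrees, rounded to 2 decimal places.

13.71°

Sensor diagonal = √(53.7² + 40.2²) = √4499.7300 ≈ 67.0800 mm.
Angle of view α = 2·arctan(d/2f) with d = 67.0800 mm and f = 279 mm.
d/2f = 0.12022; arctan(0.12022) ≈ 6.8549°, so α ≈ 13.7098°.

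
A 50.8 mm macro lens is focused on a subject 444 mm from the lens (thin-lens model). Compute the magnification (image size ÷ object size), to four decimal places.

Thin lens: 1/f = 1/dₒ + 1/dᵢ → 1/dᵢ = 1/50.8 − 1/444 = 0.0174328 mm⁻¹, so dᵢ ≈ 57.3632 mm.
Magnification m = dᵢ/dₒ = 57.3632/444 ≈ 0.12920.

0.1292×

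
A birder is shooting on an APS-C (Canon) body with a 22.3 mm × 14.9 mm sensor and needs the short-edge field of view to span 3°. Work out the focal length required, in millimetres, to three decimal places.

284.504 mm

From α = 2·arctan(h/2f) we get f = h / (2·tan(α/2)).
With h = 14.9 mm and α/2 = 1.5°, tan(α/2) ≈ 0.02619, so f ≈ 14.9 / 0.05237 ≈ 284.5040 mm.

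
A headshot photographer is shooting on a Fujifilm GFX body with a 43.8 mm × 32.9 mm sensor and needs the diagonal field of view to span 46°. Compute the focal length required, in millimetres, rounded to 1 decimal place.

64.5 mm

Sensor diagonal = √(43.8² + 32.9²) = √3000.8500 ≈ 54.7800 mm.
From α = 2·arctan(d/2f) we get f = d / (2·tan(α/2)).
With d = 54.7800 mm and α/2 = 23°, tan(α/2) ≈ 0.42447, so f ≈ 54.7800 / 0.84895 ≈ 64.5268 mm.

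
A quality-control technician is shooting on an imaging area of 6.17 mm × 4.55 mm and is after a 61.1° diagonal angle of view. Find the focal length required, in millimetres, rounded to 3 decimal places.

6.494 mm

Sensor diagonal = √(6.17² + 4.55²) = √58.7714 ≈ 7.6663 mm.
From α = 2·arctan(d/2f) we get f = d / (2·tan(α/2)).
With d = 7.6663 mm and α/2 = 30.55°, tan(α/2) ≈ 0.59022, so f ≈ 7.6663 / 1.18044 ≈ 6.4944 mm.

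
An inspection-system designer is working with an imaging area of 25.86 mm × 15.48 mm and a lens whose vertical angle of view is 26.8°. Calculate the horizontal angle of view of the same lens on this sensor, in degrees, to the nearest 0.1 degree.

From the vertical AOV: f = 15.48 / (2·tan(13.4°)) = 15.48 / 0.47647 ≈ 32.4891 mm.
Horizontal AOV = 2·arctan(25.86 / (2 × 32.4891)) = 2·arctan(0.39798) ≈ 43.4031°.

43.4°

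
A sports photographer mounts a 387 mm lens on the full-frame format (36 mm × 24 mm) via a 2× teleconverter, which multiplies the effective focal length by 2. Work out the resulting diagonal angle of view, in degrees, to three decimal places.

3.202°

Effective focal length f = 387 × 2 = 774 mm.
Sensor diagonal = √(36² + 24²) = √1872.0000 ≈ 43.2666 mm.
α = 2·arctan(43.267 / (2 × 774)) = 2·arctan(0.02795) ≈ 3.2020°.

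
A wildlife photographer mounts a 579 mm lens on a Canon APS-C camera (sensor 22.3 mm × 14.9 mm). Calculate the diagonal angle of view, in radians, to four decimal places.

Sensor diagonal = √(22.3² + 14.9²) = √719.3000 ≈ 26.8198 mm.
Angle of view α = 2·arctan(d/2f) with d = 26.8198 mm and f = 579 mm.
d/2f = 0.02316; arctan(0.02316) ≈ 0.0232 rad, so α ≈ 0.0463 rad.

0.0463 rad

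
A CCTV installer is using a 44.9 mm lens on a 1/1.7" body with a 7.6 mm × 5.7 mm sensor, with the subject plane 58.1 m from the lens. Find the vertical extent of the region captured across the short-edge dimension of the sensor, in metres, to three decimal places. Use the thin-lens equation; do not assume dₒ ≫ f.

7.370 m

dₒ: 58.1 m = 58100 mm.
Similar triangles through the lens centre give W/dₒ = h/dᵢ; with 1/f = 1/dₒ + 1/dᵢ this gives W = h·(dₒ − f)/f.
W = 5.7 mm × (58100 − 44.9) / 44.9 = 5.7 × 1292.9866 ≈ 7370.024 mm = 7.37002 m.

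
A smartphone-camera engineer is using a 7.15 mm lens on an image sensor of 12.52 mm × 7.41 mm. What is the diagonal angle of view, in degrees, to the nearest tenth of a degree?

Sensor diagonal = √(12.52² + 7.41²) = √211.6585 ≈ 14.5485 mm.
Angle of view α = 2·arctan(d/2f) with d = 14.5485 mm and f = 7.15 mm.
d/2f = 1.01738; arctan(1.01738) ≈ 45.4935°, so α ≈ 90.9870°.

91.0°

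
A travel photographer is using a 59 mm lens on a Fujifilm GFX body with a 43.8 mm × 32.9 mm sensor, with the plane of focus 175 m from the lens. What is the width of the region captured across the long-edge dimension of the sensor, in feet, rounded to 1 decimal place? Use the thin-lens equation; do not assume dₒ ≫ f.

dₒ: 175 m = 175000 mm.
Similar triangles through the lens centre give W/dₒ = w/dᵢ; with 1/f = 1/dₒ + 1/dᵢ this gives W = w·(dₒ − f)/f.
W = 43.8 mm × (175000 − 59) / 59 = 43.8 × 2965.1017 ≈ 129871.454 mm = 129871.454/304.8 ft = 426.087 ft.

426.1 ft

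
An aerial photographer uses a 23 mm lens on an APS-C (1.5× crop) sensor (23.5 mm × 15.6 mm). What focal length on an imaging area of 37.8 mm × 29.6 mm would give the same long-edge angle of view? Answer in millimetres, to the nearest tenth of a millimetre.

Equal angle of view means equal width/f ratio, so f₂ = f₁ · (width₂/width₁) = 23 × 37.8/23.5.
f₂ = 23 × 1.60851 ≈ 36.996 mm.

37.0 mm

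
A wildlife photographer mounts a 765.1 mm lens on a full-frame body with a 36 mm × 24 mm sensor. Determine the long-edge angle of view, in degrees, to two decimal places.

Angle of view α = 2·arctan(w/2f) with w = 36 mm and f = 765.1 mm.
w/2f = 0.02353; arctan(0.02353) ≈ 1.3477°, so α ≈ 2.6954°.

2.70°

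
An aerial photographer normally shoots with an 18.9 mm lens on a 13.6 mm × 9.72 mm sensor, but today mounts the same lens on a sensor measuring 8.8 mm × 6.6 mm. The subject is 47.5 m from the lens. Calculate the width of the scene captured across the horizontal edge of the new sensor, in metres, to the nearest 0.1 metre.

22.1 m

The focal length stays 18.9 mm; the relevant sensor dimension is now w = 8.8 mm. Object distance dₒ = 47.5 m = 47500 mm.
Thin-lens field width W = w·(dₒ − f)/f = 8.8 × (47500 − 18.9)/18.9 ≈ 22107.602 mm = 22.1076 m.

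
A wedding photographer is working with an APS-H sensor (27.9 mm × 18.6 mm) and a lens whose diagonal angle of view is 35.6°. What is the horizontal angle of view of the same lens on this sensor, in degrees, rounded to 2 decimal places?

Sensor diagonal = √(27.9² + 18.6²) = √1124.3700 ≈ 33.5316 mm.
From the diagonal AOV: f = 33.5316 / (2·tan(17.8°)) = 33.5316 / 0.64213 ≈ 52.2194 mm.
Horizontal AOV = 2·arctan(27.9 / (2 × 52.2194)) = 2·arctan(0.26714) ≈ 29.9137°.

29.91°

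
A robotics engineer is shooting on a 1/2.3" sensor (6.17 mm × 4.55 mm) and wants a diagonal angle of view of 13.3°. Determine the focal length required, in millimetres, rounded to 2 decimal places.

Sensor diagonal = √(6.17² + 4.55²) = √58.7714 ≈ 7.6663 mm.
From α = 2·arctan(d/2f) we get f = d / (2·tan(α/2)).
With d = 7.6663 mm and α/2 = 6.65°, tan(α/2) ≈ 0.11659, so f ≈ 7.6663 / 0.23318 ≈ 32.8774 mm.

32.88 mm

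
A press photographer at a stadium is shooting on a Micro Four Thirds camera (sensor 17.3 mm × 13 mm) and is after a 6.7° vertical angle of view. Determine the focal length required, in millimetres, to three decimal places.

111.044 mm

From α = 2·arctan(h/2f) we get f = h / (2·tan(α/2)).
With h = 13 mm and α/2 = 3.35°, tan(α/2) ≈ 0.05854, so f ≈ 13 / 0.11707 ≈ 111.0442 mm.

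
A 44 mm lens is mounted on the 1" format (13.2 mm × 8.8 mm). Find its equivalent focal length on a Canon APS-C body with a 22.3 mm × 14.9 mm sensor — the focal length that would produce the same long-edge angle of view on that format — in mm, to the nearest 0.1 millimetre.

74.3 mm

Equal angle of view means equal width/f ratio, so f₂ = f₁ · (width₂/width₁) = 44 × 22.3/13.2.
f₂ = 44 × 1.68939 ≈ 74.333 mm.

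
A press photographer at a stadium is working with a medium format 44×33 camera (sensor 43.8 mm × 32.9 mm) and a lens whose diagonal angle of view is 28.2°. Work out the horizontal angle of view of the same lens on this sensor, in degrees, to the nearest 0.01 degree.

22.71°

Sensor diagonal = √(43.8² + 32.9²) = √3000.8500 ≈ 54.7800 mm.
From the diagonal AOV: f = 54.7800 / (2·tan(14.1°)) = 54.7800 / 0.50237 ≈ 109.0442 mm.
Horizontal AOV = 2·arctan(43.8 / (2 × 109.0442)) = 2·arctan(0.20084) ≈ 22.7120°.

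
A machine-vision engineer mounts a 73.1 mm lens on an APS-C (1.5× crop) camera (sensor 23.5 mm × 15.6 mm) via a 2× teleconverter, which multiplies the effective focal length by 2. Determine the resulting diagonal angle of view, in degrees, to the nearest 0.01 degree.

11.02°

Effective focal length f = 73.1 × 2 = 146.2 mm.
Sensor diagonal = √(23.5² + 15.6²) = √795.6100 ≈ 28.2066 mm.
α = 2·arctan(28.207 / (2 × 146.2)) = 2·arctan(0.09647) ≈ 11.0201°.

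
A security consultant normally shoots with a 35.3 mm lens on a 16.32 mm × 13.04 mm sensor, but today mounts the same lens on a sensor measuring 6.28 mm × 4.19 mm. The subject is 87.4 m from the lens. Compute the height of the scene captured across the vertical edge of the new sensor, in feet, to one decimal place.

The focal length stays 35.3 mm; the relevant sensor dimension is now h = 4.19 mm. Object distance dₒ = 87.4 m = 87400 mm.
Thin-lens field height W = h·(dₒ − f)/f = 4.19 × (87400 − 35.3)/35.3 ≈ 10369.918 mm = 10369.918/304.8 ft = 34.022 ft.

34.0 ft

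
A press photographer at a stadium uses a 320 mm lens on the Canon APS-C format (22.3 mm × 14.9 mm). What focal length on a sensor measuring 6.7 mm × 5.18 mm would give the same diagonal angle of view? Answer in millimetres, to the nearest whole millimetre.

101 mm

Sensor diagonal = √(22.3² + 14.9²) = √719.3000 ≈ 26.8198 mm.
Sensor diagonal = √(6.7² + 5.18²) = √71.7224 ≈ 8.4689 mm.
Equal angle of view means equal diagonal/f ratio, so f₂ = f₁ · (diagonal₂/diagonal₁) = 320 × 8.4689/26.8198.
f₂ = 320 × 0.31577 ≈ 101.047 mm.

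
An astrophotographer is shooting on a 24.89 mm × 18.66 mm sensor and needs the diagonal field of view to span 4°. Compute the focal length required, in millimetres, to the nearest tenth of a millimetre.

Sensor diagonal = √(24.89² + 18.66²) = √967.7077 ≈ 31.1080 mm.
From α = 2·arctan(d/2f) we get f = d / (2·tan(α/2)).
With d = 31.1080 mm and α/2 = 2°, tan(α/2) ≈ 0.03492, so f ≈ 31.1080 / 0.06984 ≈ 445.4083 mm.

445.4 mm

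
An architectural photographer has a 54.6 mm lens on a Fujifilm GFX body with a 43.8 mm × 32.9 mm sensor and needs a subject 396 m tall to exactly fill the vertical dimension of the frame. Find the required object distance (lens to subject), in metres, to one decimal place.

657.2 m

W: 396 m = 396000 mm.
Magnification m = h/W = dᵢ/dₒ; combined with 1/f = 1/dₒ + 1/dᵢ this gives dₒ = f·(1 + W/h).
dₒ = 54.6 mm × (1 + 396000/32.9) = 54.6 × 12037.4742 ≈ 657246.089 mm = 657.246 m.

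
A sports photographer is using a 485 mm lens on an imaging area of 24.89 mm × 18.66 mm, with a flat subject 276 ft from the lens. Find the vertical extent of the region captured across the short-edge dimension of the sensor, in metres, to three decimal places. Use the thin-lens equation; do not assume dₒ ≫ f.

3.218 m

dₒ: 276 ft × 304.8 mm/ft = 84124.80 mm.
Similar triangles through the lens centre give W/dₒ = h/dᵢ; with 1/f = 1/dₒ + 1/dᵢ this gives W = h·(dₒ − f)/f.
W = 18.66 mm × (84124.8 − 485) / 485 = 18.66 × 172.4532 ≈ 3217.977 mm = 3.21798 m.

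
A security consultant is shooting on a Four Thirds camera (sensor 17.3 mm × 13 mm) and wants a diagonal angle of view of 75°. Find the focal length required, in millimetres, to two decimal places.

Sensor diagonal = √(17.3² + 13²) = √468.2900 ≈ 21.6400 mm.
From α = 2·arctan(d/2f) we get f = d / (2·tan(α/2)).
With d = 21.6400 mm and α/2 = 37.5°, tan(α/2) ≈ 0.76733, so f ≈ 21.6400 / 1.53465 ≈ 14.1009 mm.

14.10 mm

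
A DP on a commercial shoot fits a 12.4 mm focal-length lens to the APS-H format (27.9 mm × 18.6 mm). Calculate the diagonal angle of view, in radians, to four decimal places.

Sensor diagonal = √(27.9² + 18.6²) = √1124.3700 ≈ 33.5316 mm.
Angle of view α = 2·arctan(d/2f) with d = 33.5316 mm and f = 12.4 mm.
d/2f = 1.35208; arctan(1.35208) ≈ 0.9340 rad, so α ≈ 1.8680 rad.

1.8680 rad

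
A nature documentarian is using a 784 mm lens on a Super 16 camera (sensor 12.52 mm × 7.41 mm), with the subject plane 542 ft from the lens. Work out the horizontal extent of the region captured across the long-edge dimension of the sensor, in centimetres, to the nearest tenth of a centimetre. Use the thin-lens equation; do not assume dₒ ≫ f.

262.6 cm

dₒ: 542 ft × 304.8 mm/ft = 165201.59 mm.
Similar triangles through the lens centre give W/dₒ = w/dᵢ; with 1/f = 1/dₒ + 1/dᵢ this gives W = w·(dₒ − f)/f.
W = 12.52 mm × (165202 − 784) / 784 = 12.52 × 209.7163 ≈ 2625.648 mm = 262.565 cm.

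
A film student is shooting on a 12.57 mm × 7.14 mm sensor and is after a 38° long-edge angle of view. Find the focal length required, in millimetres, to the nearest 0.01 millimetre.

18.25 mm

From α = 2·arctan(w/2f) we get f = w / (2·tan(α/2)).
With w = 12.57 mm and α/2 = 19°, tan(α/2) ≈ 0.34433, so f ≈ 12.57 / 0.68866 ≈ 18.2530 mm.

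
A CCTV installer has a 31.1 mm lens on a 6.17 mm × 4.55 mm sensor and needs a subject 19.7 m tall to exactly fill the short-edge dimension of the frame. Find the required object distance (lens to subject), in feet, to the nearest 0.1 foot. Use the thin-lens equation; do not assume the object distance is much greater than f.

441.9 ft

W: 19.7 m = 19700 mm.
Magnification m = h/W = dᵢ/dₒ; combined with 1/f = 1/dₒ + 1/dᵢ this gives dₒ = f·(1 + W/h).
dₒ = 31.1 mm × (1 + 19700/4.55) = 31.1 × 4330.6703 ≈ 134683.847 mm = 134683.847/304.8 ft = 441.876 ft.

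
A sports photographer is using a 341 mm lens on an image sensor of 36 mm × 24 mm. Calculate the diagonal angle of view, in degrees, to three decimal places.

Sensor diagonal = √(36² + 24²) = √1872.0000 ≈ 43.2666 mm.
Angle of view α = 2·arctan(d/2f) with d = 43.2666 mm and f = 341 mm.
d/2f = 0.06344; arctan(0.06344) ≈ 3.6300°, so α ≈ 7.2600°.

7.260°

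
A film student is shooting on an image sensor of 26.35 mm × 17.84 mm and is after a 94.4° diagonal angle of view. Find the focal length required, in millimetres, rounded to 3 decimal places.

14.733 mm

Sensor diagonal = √(26.35² + 17.84²) = √1012.5881 ≈ 31.8212 mm.
From α = 2·arctan(d/2f) we get f = d / (2·tan(α/2)).
With d = 31.8212 mm and α/2 = 47.2°, tan(α/2) ≈ 1.07990, so f ≈ 31.8212 / 2.15980 ≈ 14.7334 mm.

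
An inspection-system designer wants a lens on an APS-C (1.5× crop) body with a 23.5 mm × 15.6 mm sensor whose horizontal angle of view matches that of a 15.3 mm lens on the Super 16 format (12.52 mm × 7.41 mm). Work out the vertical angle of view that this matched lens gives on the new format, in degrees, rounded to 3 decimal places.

Equal horizontal AOV ⇒ f₂ = f₁ · 23.5/12.52 = 15.3 × 1.87700 ≈ 28.7181 mm.
Vertical AOV on the new format = 2·arctan(15.6 / (2 × 28.7181)) = 2·arctan(0.27161) ≈ 30.3906°.

30.391°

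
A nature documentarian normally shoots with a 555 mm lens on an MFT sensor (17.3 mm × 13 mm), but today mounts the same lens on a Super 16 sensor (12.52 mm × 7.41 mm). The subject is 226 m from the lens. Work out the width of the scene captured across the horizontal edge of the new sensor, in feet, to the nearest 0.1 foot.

16.7 ft

The focal length stays 555 mm; the relevant sensor dimension is now w = 12.52 mm. Object distance dₒ = 226 m = 226000 mm.
Thin-lens field width W = w·(dₒ − f)/f = 12.52 × (226000 − 555)/555 ≈ 5085.714 mm = 5085.714/304.8 ft = 16.6854 ft.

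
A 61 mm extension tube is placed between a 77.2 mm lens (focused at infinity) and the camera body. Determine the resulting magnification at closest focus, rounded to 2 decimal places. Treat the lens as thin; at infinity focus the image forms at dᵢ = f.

0.79×

The tube moves the image plane from f to f + e, so dᵢ = 77.2 + 61 = 138.2 mm. Focus is achieved when 1/f = 1/dₒ + 1/dᵢ, giving dₒ = 1/(1/f − 1/(f+e)).
Magnification m = dᵢ/dₒ = (f+e)·(1/f − 1/(f+e)) = e/f = 61/77.2 ≈ 0.7902.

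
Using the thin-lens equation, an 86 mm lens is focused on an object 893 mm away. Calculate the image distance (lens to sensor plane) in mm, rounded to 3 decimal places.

1/dᵢ = 1/f − 1/dₒ = 1/86 − 1/893 = 0.0105081 mm⁻¹.
dᵢ = 1/0.0105081 ≈ 95.1648 mm.

95.165 mm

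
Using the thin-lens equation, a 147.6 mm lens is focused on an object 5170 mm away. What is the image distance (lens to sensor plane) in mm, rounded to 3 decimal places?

151.938 mm

1/dᵢ = 1/f − 1/dₒ = 1/147.6 − 1/5170 = 0.0065816 mm⁻¹.
dᵢ = 1/0.0065816 ≈ 151.9377 mm.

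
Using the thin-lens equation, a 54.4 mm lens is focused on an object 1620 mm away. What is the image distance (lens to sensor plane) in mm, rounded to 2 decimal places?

56.29 mm

1/dᵢ = 1/f − 1/dₒ = 1/54.4 − 1/1620 = 0.0177651 mm⁻¹.
dᵢ = 1/0.0177651 ≈ 56.2902 mm.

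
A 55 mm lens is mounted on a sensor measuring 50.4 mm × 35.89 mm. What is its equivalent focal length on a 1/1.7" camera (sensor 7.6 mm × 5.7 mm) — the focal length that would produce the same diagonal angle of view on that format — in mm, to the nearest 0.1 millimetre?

8.4 mm

Sensor diagonal = √(50.4² + 35.89²) = √3828.2521 ≈ 61.8729 mm.
Sensor diagonal = √(7.6² + 5.7²) = √90.2500 ≈ 9.5000 mm.
Equal angle of view means equal diagonal/f ratio, so f₂ = f₁ · (diagonal₂/diagonal₁) = 55 × 9.5000/61.8729.
f₂ = 55 × 0.15354 ≈ 8.445 mm.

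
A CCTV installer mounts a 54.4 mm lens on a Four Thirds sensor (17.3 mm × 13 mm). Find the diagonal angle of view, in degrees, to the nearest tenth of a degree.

22.5°

Sensor diagonal = √(17.3² + 13²) = √468.2900 ≈ 21.6400 mm.
Angle of view α = 2·arctan(d/2f) with d = 21.6400 mm and f = 54.4 mm.
d/2f = 0.19890; arctan(0.19890) ≈ 11.2492°, so α ≈ 22.4983°.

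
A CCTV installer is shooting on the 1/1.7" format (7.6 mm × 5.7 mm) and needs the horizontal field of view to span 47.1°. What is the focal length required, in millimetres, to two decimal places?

8.72 mm

From α = 2·arctan(w/2f) we get f = w / (2·tan(α/2)).
With w = 7.6 mm and α/2 = 23.55°, tan(α/2) ≈ 0.43585, so f ≈ 7.6 / 0.87170 ≈ 8.7186 mm.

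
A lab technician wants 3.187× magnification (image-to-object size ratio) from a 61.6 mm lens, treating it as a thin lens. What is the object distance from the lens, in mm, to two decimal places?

80.93 mm

With m = dᵢ/dₒ and 1/f = 1/dₒ + 1/dᵢ, substituting dᵢ = m·dₒ gives 1/f = (1 + 1/m)/dₒ, hence dₒ = f·(1 + 1/m).
dₒ = 61.6 × (1 + 1/3.187) = 61.6 × 1.31377 ≈ 80.929 mm.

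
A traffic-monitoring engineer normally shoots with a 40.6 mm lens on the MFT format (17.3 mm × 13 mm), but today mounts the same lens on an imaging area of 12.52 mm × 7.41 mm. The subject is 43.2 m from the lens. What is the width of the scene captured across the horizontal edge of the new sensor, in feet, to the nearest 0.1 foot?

43.7 ft

The focal length stays 40.6 mm; the relevant sensor dimension is now w = 12.52 mm. Object distance dₒ = 43.2 m = 43200 mm.
Thin-lens field width W = w·(dₒ − f)/f = 12.52 × (43200 − 40.6)/40.6 ≈ 13309.253 mm = 13309.253/304.8 ft = 43.6655 ft.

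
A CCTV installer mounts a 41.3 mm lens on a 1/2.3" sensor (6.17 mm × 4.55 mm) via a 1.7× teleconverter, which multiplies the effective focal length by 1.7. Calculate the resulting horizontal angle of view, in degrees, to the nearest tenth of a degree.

5.0°

Effective focal length f = 41.3 × 1.7 = 70.21 mm.
α = 2·arctan(6.17 / (2 × 70.21)) = 2·arctan(0.04394) ≈ 5.0319°.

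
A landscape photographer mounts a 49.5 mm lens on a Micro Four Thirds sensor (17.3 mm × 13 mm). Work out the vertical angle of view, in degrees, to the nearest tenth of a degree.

Angle of view α = 2·arctan(h/2f) with h = 13 mm and f = 49.5 mm.
h/2f = 0.13131; arctan(0.13131) ≈ 7.4809°, so α ≈ 14.9618°.

15.0°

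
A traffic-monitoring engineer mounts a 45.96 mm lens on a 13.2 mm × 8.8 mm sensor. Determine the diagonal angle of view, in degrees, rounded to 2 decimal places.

19.58°

Sensor diagonal = √(13.2² + 8.8²) = √251.6800 ≈ 15.8644 mm.
Angle of view α = 2·arctan(d/2f) with d = 15.8644 mm and f = 45.96 mm.
d/2f = 0.17259; arctan(0.17259) ≈ 9.7922°, so α ≈ 19.5844°.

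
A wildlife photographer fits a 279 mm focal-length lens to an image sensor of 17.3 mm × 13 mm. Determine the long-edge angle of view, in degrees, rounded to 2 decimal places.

3.55°

Angle of view α = 2·arctan(w/2f) with w = 17.3 mm and f = 279 mm.
w/2f = 0.03100; arctan(0.03100) ≈ 1.7758°, so α ≈ 3.5516°.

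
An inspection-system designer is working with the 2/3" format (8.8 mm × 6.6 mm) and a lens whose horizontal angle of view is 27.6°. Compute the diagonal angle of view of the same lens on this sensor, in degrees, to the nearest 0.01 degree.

From the horizontal AOV: f = 8.8 / (2·tan(13.8°)) = 8.8 / 0.49125 ≈ 17.9136 mm.
Sensor diagonal = √(8.8² + 6.6²) = √121.0000 ≈ 11.0000 mm.
Diagonal AOV = 2·arctan(11.0000 / (2 × 17.9136)) = 2·arctan(0.30703) ≈ 34.1361°.

34.14°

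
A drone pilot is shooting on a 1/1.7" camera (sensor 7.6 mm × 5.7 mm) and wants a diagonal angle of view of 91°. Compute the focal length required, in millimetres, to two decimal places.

4.67 mm

Sensor diagonal = √(7.6² + 5.7²) = √90.2500 ≈ 9.5000 mm.
From α = 2·arctan(d/2f) we get f = d / (2·tan(α/2)).
With d = 9.5000 mm and α/2 = 45.5°, tan(α/2) ≈ 1.01761, so f ≈ 9.5000 / 2.03521 ≈ 4.6678 mm.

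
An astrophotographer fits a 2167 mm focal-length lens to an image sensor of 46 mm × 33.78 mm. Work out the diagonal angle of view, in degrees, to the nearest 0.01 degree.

Sensor diagonal = √(46² + 33.78²) = √3257.0884 ≈ 57.0709 mm.
Angle of view α = 2·arctan(d/2f) with d = 57.0709 mm and f = 2167 mm.
d/2f = 0.01317; arctan(0.01317) ≈ 0.7544°, so α ≈ 1.5089°.

1.51°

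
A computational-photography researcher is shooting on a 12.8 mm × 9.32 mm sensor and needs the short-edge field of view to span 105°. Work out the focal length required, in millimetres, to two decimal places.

3.58 mm

From α = 2·arctan(h/2f) we get f = h / (2·tan(α/2)).
With h = 9.32 mm and α/2 = 52.5°, tan(α/2) ≈ 1.30323, so f ≈ 9.32 / 2.60645 ≈ 3.5757 mm.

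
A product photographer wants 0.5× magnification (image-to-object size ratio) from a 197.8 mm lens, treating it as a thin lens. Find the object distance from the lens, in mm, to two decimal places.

With m = dᵢ/dₒ and 1/f = 1/dₒ + 1/dᵢ, substituting dᵢ = m·dₒ gives 1/f = (1 + 1/m)/dₒ, hence dₒ = f·(1 + 1/m).
dₒ = 197.8 × (1 + 1/0.5) = 197.8 × 3.00000 ≈ 593.400 mm.

593.40 mm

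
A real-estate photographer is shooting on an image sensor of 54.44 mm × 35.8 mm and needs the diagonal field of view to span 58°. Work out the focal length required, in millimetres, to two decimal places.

58.77 mm

Sensor diagonal = √(54.44² + 35.8²) = √4245.3536 ≈ 65.1564 mm.
From α = 2·arctan(d/2f) we get f = d / (2·tan(α/2)).
With d = 65.1564 mm and α/2 = 29°, tan(α/2) ≈ 0.55431, so f ≈ 65.1564 / 1.10862 ≈ 58.7726 mm.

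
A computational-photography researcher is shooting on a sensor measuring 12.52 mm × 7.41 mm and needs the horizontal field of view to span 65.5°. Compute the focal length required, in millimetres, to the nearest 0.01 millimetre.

From α = 2·arctan(w/2f) we get f = w / (2·tan(α/2)).
With w = 12.52 mm and α/2 = 32.75°, tan(α/2) ≈ 0.64322, so f ≈ 12.52 / 1.28644 ≈ 9.7323 mm.

9.73 mm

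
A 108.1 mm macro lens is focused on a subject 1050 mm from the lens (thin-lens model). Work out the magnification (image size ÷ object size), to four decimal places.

0.1148×

Thin lens: 1/f = 1/dₒ + 1/dᵢ → 1/dᵢ = 1/108.1 − 1/1050 = 0.0082983 mm⁻¹, so dᵢ ≈ 120.5064 mm.
Magnification m = dᵢ/dₒ = 120.5064/1050 ≈ 0.11477.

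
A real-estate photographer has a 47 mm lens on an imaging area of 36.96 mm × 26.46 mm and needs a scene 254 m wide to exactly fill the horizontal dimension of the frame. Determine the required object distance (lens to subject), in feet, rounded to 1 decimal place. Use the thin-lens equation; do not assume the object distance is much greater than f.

W: 254 m = 254000 mm.
Magnification m = w/W = dᵢ/dₒ; combined with 1/f = 1/dₒ + 1/dᵢ this gives dₒ = f·(1 + W/w).
dₒ = 47 mm × (1 + 254000/36.96) = 47 × 6873.2944 ≈ 323044.835 mm = 323044.835/304.8 ft = 1059.86 ft.

1059.9 ft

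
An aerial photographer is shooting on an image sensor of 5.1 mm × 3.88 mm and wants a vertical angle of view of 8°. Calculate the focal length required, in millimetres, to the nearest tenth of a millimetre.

27.7 mm

From α = 2·arctan(h/2f) we get f = h / (2·tan(α/2)).
With h = 3.88 mm and α/2 = 4°, tan(α/2) ≈ 0.06993, so f ≈ 3.88 / 0.13985 ≈ 27.7433 mm.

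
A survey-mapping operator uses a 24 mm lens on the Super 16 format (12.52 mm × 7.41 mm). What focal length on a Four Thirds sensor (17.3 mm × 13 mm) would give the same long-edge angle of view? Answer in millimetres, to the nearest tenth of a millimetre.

33.2 mm

Equal angle of view means equal width/f ratio, so f₂ = f₁ · (width₂/width₁) = 24 × 17.3/12.52.
f₂ = 24 × 1.38179 ≈ 33.163 mm.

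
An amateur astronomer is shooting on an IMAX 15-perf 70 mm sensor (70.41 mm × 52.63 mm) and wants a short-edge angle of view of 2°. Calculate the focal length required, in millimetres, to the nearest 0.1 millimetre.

From α = 2·arctan(h/2f) we get f = h / (2·tan(α/2)).
With h = 52.63 mm and α/2 = 1°, tan(α/2) ≈ 0.01746, so f ≈ 52.63 / 0.03491 ≈ 1507.5853 mm.

1507.6 mm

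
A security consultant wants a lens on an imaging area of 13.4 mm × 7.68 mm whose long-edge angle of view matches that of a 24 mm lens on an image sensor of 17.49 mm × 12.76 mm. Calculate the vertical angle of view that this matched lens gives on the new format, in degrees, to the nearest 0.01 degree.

23.59°

Equal long-edge AOV ⇒ f₂ = f₁ · 13.4/17.49 = 24 × 0.76615 ≈ 18.3877 mm.
Vertical AOV on the new format = 2·arctan(7.68 / (2 × 18.3877)) = 2·arctan(0.20884) ≈ 23.5918°.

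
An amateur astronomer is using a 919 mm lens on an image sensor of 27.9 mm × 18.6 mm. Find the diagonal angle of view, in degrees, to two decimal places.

Sensor diagonal = √(27.9² + 18.6²) = √1124.3700 ≈ 33.5316 mm.
Angle of view α = 2·arctan(d/2f) with d = 33.5316 mm and f = 919 mm.
d/2f = 0.01824; arctan(0.01824) ≈ 1.0452°, so α ≈ 2.0903°.

2.09°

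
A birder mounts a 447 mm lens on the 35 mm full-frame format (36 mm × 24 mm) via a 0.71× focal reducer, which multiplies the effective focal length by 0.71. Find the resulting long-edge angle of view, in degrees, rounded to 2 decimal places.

6.49°

Effective focal length f = 447 × 0.71 = 317.37 mm.
α = 2·arctan(36 / (2 × 317.37)) = 2·arctan(0.05672) ≈ 6.4922°.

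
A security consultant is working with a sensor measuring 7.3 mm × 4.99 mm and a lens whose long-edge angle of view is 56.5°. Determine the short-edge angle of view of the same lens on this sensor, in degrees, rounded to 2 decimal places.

From the long-edge AOV: f = 7.3 / (2·tan(28.25°)) = 7.3 / 1.07464 ≈ 6.7930 mm.
Short-edge AOV = 2·arctan(4.99 / (2 × 6.7930)) = 2·arctan(0.36729) ≈ 40.3357°.

40.34°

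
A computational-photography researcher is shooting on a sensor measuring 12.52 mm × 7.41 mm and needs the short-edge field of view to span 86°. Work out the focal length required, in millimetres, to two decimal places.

From α = 2·arctan(h/2f) we get f = h / (2·tan(α/2)).
With h = 7.41 mm and α/2 = 43°, tan(α/2) ≈ 0.93252, so f ≈ 7.41 / 1.86503 ≈ 3.9731 mm.

3.97 mm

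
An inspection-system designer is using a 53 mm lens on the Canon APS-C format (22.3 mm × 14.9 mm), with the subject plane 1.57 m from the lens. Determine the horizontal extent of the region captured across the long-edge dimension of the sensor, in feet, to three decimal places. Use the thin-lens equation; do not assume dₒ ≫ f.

dₒ: 1.57 m = 1570 mm.
Similar triangles through the lens centre give W/dₒ = w/dᵢ; with 1/f = 1/dₒ + 1/dᵢ this gives W = w·(dₒ − f)/f.
W = 22.3 mm × (1570 − 53) / 53 = 22.3 × 28.6226 ≈ 638.285 mm = 638.285/304.8 ft = 2.09411 ft.

2.094 ft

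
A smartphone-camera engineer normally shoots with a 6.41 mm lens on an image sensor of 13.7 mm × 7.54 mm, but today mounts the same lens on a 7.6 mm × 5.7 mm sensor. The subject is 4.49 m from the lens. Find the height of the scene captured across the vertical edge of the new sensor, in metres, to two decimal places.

The focal length stays 6.41 mm; the relevant sensor dimension is now h = 5.7 mm. Object distance dₒ = 4.49 m = 4490 mm.
Thin-lens field height W = h·(dₒ − f)/f = 5.7 × (4490 − 6.41)/6.41 ≈ 3986.968 mm = 3.98697 m.

3.99 m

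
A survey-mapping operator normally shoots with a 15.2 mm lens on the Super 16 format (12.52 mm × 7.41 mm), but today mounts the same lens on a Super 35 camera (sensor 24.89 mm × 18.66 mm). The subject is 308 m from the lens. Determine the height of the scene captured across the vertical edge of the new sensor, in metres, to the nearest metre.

The focal length stays 15.2 mm; the relevant sensor dimension is now h = 18.66 mm. Object distance dₒ = 308 m = 308000 mm.
Thin-lens field height W = h·(dₒ − f)/f = 18.66 × (308000 − 15.2)/15.2 ≈ 378091.866 mm = 378.092 m.

378 m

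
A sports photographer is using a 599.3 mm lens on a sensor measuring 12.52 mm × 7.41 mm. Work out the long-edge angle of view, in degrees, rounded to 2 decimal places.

Angle of view α = 2·arctan(w/2f) with w = 12.52 mm and f = 599.3 mm.
w/2f = 0.01045; arctan(0.01045) ≈ 0.5985°, so α ≈ 1.1969°.

1.20°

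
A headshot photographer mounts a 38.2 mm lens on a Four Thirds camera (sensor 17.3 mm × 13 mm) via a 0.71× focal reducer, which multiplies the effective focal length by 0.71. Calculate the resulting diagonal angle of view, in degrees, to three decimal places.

Effective focal length f = 38.2 × 0.71 = 27.122 mm.
Sensor diagonal = √(17.3² + 13²) = √468.2900 ≈ 21.6400 mm.
α = 2·arctan(21.640 / (2 × 27.122)) = 2·arctan(0.39894) ≈ 43.4979°.

43.498°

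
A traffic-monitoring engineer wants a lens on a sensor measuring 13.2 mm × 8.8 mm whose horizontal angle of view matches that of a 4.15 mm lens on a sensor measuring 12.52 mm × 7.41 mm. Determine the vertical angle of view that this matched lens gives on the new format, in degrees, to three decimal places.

90.321°

Equal horizontal AOV ⇒ f₂ = f₁ · 13.2/12.52 = 4.15 × 1.05431 ≈ 4.3754 mm.
Vertical AOV on the new format = 2·arctan(8.8 / (2 × 4.3754)) = 2·arctan(1.00562) ≈ 90.3212°.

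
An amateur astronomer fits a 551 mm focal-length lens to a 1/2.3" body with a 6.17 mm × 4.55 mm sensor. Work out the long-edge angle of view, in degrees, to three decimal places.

Angle of view α = 2·arctan(w/2f) with w = 6.17 mm and f = 551 mm.
w/2f = 0.00560; arctan(0.00560) ≈ 0.3208°, so α ≈ 0.6416°.

0.642°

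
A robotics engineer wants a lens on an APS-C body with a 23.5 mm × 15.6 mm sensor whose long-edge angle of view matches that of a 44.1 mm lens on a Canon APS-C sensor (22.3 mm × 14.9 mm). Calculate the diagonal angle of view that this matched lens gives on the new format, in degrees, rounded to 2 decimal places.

33.76°

Equal long-edge AOV ⇒ f₂ = f₁ · 23.5/22.3 = 44.1 × 1.05381 ≈ 46.4731 mm.
Sensor diagonal = √(23.5² + 15.6²) = √795.6100 ≈ 28.2066 mm.
Diagonal AOV on the new format = 2·arctan(28.2066 / (2 × 46.4731)) = 2·arctan(0.30347) ≈ 33.7631°.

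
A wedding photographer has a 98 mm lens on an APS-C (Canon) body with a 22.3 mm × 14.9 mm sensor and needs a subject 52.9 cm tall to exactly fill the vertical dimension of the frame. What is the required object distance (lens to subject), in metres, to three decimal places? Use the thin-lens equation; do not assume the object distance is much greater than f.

W: 52.9 cm = 529 mm.
Magnification m = h/W = dᵢ/dₒ; combined with 1/f = 1/dₒ + 1/dᵢ this gives dₒ = f·(1 + W/h).
dₒ = 98 mm × (1 + 529/14.9) = 98 × 36.5034 ≈ 3577.329 mm = 3.57733 m.

3.577 m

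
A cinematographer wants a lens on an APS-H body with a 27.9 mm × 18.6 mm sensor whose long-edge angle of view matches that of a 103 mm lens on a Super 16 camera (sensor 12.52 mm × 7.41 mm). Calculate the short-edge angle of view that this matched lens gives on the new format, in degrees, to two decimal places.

Equal long-edge AOV ⇒ f₂ = f₁ · 27.9/12.52 = 103 × 2.22843 ≈ 229.5288 mm.
Short-edge AOV on the new format = 2·arctan(18.6 / (2 × 229.5288)) = 2·arctan(0.04052) ≈ 4.6405°.

4.64°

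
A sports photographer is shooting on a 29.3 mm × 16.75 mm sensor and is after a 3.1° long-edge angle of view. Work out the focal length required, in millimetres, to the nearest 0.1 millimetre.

From α = 2·arctan(w/2f) we get f = w / (2·tan(α/2)).
With w = 29.3 mm and α/2 = 1.55°, tan(α/2) ≈ 0.02706, so f ≈ 29.3 / 0.05412 ≈ 541.4054 mm.

541.4 mm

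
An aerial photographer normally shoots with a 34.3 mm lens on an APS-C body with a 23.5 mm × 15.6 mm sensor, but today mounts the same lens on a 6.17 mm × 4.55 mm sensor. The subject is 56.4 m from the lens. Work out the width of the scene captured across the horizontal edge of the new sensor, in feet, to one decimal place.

33.3 ft

The focal length stays 34.3 mm; the relevant sensor dimension is now w = 6.17 mm. Object distance dₒ = 56.4 m = 56400 mm.
Thin-lens field width W = w·(dₒ − f)/f = 6.17 × (56400 − 34.3)/34.3 ≈ 10139.253 mm = 10139.253/304.8 ft = 33.2653 ft.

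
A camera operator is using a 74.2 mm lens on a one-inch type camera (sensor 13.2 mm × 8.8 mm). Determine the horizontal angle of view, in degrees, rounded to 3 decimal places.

Angle of view α = 2·arctan(w/2f) with w = 13.2 mm and f = 74.2 mm.
w/2f = 0.08895; arctan(0.08895) ≈ 5.0830°, so α ≈ 10.1660°.

10.166°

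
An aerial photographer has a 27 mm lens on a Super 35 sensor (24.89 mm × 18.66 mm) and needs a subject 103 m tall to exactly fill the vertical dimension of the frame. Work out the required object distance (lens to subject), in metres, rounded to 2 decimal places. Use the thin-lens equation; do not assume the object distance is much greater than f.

149.06 m

W: 103 m = 103000 mm.
Magnification m = h/W = dᵢ/dₒ; combined with 1/f = 1/dₒ + 1/dᵢ this gives dₒ = f·(1 + W/h).
dₒ = 27 mm × (1 + 103000/18.66) = 27 × 5520.8285 ≈ 149062.370 mm = 149.062 m.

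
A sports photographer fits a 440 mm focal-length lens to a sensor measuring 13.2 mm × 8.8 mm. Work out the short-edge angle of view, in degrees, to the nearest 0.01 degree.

1.15°

Angle of view α = 2·arctan(h/2f) with h = 8.8 mm and f = 440 mm.
h/2f = 0.01000; arctan(0.01000) ≈ 0.5729°, so α ≈ 1.1459°.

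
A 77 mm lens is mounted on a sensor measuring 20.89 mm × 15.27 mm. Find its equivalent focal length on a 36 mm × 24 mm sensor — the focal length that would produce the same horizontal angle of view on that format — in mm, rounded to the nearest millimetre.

Equal angle of view means equal width/f ratio, so f₂ = f₁ · (width₂/width₁) = 77 × 36/20.89.
f₂ = 77 × 1.72331 ≈ 132.695 mm.

133 mm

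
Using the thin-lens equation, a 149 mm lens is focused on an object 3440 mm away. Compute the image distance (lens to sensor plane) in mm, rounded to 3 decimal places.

1/dᵢ = 1/f − 1/dₒ = 1/149 − 1/3440 = 0.0064207 mm⁻¹.
dᵢ = 1/0.0064207 ≈ 155.7460 mm.

155.746 mm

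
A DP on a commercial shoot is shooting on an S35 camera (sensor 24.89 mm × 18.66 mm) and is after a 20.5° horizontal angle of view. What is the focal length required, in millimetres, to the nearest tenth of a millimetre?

68.8 mm

From α = 2·arctan(w/2f) we get f = w / (2·tan(α/2)).
With w = 24.89 mm and α/2 = 10.25°, tan(α/2) ≈ 0.18083, so f ≈ 24.89 / 0.36166 ≈ 68.8218 mm.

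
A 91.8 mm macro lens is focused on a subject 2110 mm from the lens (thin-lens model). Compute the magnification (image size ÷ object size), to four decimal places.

Thin lens: 1/f = 1/dₒ + 1/dᵢ → 1/dᵢ = 1/91.8 − 1/2110 = 0.0104193 mm⁻¹, so dᵢ ≈ 95.9756 mm.
Magnification m = dᵢ/dₒ = 95.9756/2110 ≈ 0.04549.

0.0455×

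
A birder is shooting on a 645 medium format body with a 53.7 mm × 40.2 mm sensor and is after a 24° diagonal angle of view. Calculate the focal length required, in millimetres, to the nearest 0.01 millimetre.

Sensor diagonal = √(53.7² + 40.2²) = √4499.7300 ≈ 67.0800 mm.
From α = 2·arctan(d/2f) we get f = d / (2·tan(α/2)).
With d = 67.0800 mm and α/2 = 12°, tan(α/2) ≈ 0.21256, so f ≈ 67.0800 / 0.42511 ≈ 157.7934 mm.

157.79 mm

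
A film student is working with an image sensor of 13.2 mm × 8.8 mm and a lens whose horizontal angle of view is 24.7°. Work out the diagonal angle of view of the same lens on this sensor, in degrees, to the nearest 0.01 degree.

From the horizontal AOV: f = 13.2 / (2·tan(12.35°)) = 13.2 / 0.43790 ≈ 30.1439 mm.
Sensor diagonal = √(13.2² + 8.8²) = √251.6800 ≈ 15.8644 mm.
Diagonal AOV = 2·arctan(15.8644 / (2 × 30.1439)) = 2·arctan(0.26314) ≈ 29.4857°.

29.49°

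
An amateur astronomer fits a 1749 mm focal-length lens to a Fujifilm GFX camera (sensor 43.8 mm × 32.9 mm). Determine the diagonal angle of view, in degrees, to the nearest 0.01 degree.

1.79°

Sensor diagonal = √(43.8² + 32.9²) = √3000.8500 ≈ 54.7800 mm.
Angle of view α = 2·arctan(d/2f) with d = 54.7800 mm and f = 1749 mm.
d/2f = 0.01566; arctan(0.01566) ≈ 0.8972°, so α ≈ 1.7944°.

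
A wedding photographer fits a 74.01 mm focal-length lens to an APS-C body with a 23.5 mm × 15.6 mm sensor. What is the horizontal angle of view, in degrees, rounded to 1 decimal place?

18.0°

Angle of view α = 2·arctan(w/2f) with w = 23.5 mm and f = 74.01 mm.
w/2f = 0.15876; arctan(0.15876) ≈ 9.0211°, so α ≈ 18.0422°.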